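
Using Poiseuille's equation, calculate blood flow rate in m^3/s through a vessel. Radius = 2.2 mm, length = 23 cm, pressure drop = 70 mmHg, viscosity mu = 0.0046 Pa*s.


Q = pi*r^4*dP / (8*mu*L)
r = 0.0022 m, L = 0.23 m
dP = 70 mmHg = 9332.54 Pa
Q = 8.1146e-05 m^3/s


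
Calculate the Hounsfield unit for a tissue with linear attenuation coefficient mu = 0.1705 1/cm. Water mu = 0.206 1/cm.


HU = ((mu_tissue - mu_water) / mu_water) * 1000
HU = ((0.1705 - 0.206) / 0.206) * 1000
HU = -172.3


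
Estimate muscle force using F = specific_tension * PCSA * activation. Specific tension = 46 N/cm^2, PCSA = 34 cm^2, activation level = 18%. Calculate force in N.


F = sigma * PCSA * activation
F = 46 * 34 * 0.18
F = 281.5 N


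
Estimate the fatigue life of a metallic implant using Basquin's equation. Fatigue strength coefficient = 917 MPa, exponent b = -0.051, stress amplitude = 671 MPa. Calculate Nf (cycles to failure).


sigma_a = sigma_f' * (2Nf)^b
2Nf = (sigma_a/sigma_f')^(1/b)
2Nf = (671/917)^(1/-0.051)
2Nf = 456.81618
Nf = 228.4


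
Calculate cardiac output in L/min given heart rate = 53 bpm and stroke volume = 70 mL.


CO = HR * SV
CO = 53 * 70 / 1000
CO = 3.71 L/min


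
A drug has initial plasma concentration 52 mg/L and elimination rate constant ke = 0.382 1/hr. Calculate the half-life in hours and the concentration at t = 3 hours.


t_half = ln(2) / ke = 0.693147 / 0.382 = 1.815 hr
C(t) = C0 * exp(-ke*t) = 52 * exp(-0.382*3)
C(3) = 16.53 mg/L


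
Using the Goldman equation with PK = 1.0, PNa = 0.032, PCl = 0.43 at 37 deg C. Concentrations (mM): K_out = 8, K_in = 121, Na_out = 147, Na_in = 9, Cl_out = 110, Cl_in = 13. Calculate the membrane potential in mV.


Vm = (RT/F)*ln((PK*Ko + PNa*Nao + PCl*Cli)/(PK*Ki + PNa*Nai + PCl*Clo))
Numer = 18.294, Denom = 168.588
Vm = -59.35 mV


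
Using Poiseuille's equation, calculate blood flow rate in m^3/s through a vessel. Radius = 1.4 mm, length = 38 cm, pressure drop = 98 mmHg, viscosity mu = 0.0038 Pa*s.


Q = pi*r^4*dP / (8*mu*L)
r = 0.0014 m, L = 0.38 m
dP = 98 mmHg = 13065.556 Pa
Q = 1.3650e-05 m^3/s


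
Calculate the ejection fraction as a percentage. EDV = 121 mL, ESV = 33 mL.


SV = EDV - ESV = 121 - 33 = 88 mL
EF = SV/EDV * 100 = 88/121 * 100
EF = 72.73%


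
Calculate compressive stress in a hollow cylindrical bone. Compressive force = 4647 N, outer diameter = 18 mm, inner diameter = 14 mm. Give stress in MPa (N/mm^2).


A = pi*(r_o^2 - r_i^2)
r_o = 9 mm, r_i = 7 mm
A = 100.531 mm^2
sigma = F/A = 4647 / 100.531
sigma = 46.22 MPa


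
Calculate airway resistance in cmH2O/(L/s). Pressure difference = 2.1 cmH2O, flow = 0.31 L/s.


R = dP / flow
R = 2.1 / 0.31
R = 6.774 cmH2O/(L/s)


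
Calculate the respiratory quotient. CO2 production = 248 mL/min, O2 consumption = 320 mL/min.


RQ = VCO2 / VO2
RQ = 248 / 320
RQ = 0.775


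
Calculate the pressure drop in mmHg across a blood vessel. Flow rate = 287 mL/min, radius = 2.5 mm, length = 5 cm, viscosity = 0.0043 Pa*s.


dP = 8*mu*L*Q / (pi*r^4)
Q = 287 mL/min = 4.78333e-06 m^3/s
dP = 67.0423 Pa = 67.0423 / 133.322 mmHg = 0.5029 mmHg


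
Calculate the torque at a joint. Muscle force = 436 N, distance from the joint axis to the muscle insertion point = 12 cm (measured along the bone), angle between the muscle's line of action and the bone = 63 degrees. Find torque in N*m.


Torque = F * d * sin(theta)   (moment arm = d*sin(theta))
d = 12 cm = 0.12 m
Torque = 436 * 0.12 * sin(63)
Torque = 46.62 N*m


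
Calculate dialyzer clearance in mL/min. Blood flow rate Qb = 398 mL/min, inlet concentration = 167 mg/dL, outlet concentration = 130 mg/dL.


K = Qb * (Cb_in - Cb_out) / Cb_in
K = 398 * (167 - 130) / 167
K = 88.18 mL/min


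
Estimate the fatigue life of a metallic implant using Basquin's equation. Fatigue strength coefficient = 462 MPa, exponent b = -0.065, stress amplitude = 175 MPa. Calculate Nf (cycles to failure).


sigma_a = sigma_f' * (2Nf)^b
2Nf = (sigma_a/sigma_f')^(1/b)
2Nf = (175/462)^(1/-0.065)
2Nf = 3063474.4
Nf = 1.5317e+06


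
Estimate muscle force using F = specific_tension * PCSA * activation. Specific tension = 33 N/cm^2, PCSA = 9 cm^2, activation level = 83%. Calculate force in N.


F = sigma * PCSA * activation
F = 33 * 9 * 0.83
F = 246.5 N


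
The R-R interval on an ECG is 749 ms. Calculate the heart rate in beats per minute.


HR = 60 / RR_interval(s)
RR = 749 ms = 0.749 s
HR = 60 / 0.749 = 80.11 bpm


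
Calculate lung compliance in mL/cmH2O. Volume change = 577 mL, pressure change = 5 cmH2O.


C = dV / dP
C = 577 / 5
C = 115.4 mL/cmH2O


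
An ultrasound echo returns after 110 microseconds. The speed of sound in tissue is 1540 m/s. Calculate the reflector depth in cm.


depth = c * t / 2
t = 110 us = 1.1000e-04 s
depth = 1540 * 1.1000e-04 / 2
depth = 0.0847 m = 8.47 cm


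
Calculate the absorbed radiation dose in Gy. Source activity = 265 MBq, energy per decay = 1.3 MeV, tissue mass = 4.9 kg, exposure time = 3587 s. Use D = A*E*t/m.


A = 265 MBq = 2.6500e+08 Bq
E = 1.3 MeV = 2.0826e-13 J
D = A*E*t/m = 2.6500e+08*2.0826e-13*3587/4.9
D = 0.0404 Gy


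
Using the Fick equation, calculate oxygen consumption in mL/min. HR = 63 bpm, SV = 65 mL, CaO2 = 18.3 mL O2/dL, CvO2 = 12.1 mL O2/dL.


CO = HR*SV = 63*65/1000 = 4.095 L/min
a-v O2 diff = 18.3 - 12.1 = 6.2 mL/dL
VO2 = CO * (CaO2-CvO2) * 10 dL/L
VO2 = 4.095 * 6.2 * 10
VO2 = 253.9 mL/min


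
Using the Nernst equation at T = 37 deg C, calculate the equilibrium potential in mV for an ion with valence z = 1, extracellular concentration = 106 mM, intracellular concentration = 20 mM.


E = (RT/(zF)) * ln(C_out/C_in)
T = 37 + 273.15 = 310.15 K
E = (8.314 * 310.15 / (1 * 96485)) * ln(106/20)
E = 44.57 mV


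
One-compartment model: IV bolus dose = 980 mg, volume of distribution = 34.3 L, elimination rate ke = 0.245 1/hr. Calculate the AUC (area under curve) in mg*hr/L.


C0 = Dose/Vd = 980/34.3 = 28.5714 mg/L
AUC = C0/ke = 28.5714/0.245
AUC = 116.6 mg*hr/L


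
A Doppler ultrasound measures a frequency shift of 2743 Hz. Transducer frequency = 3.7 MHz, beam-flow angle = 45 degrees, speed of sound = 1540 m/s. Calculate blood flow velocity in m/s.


v = fd * c / (2 * f0 * cos(theta))
v = 2743 * 1540 / (2 * 3.7000e+06 * cos(45))
v = 0.8073 m/s


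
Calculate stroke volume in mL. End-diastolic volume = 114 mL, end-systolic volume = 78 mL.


SV = EDV - ESV
SV = 114 - 78
SV = 36 mL


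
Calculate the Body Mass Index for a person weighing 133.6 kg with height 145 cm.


BMI = weight / height^2
height = 145 cm = 1.45 m
BMI = 133.6 / 1.45^2
BMI = 63.54 kg/m^2


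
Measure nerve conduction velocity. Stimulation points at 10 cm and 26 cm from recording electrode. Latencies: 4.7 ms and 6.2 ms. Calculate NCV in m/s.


Distance = (26 - 10) / 100 = 0.16 m
dt = (6.2 - 4.7) / 1000 = 0.0015 s
NCV = dist / dt = 106.7 m/s


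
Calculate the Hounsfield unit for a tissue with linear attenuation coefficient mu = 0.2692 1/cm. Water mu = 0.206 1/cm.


HU = ((mu_tissue - mu_water) / mu_water) * 1000
HU = ((0.2692 - 0.206) / 0.206) * 1000
HU = 306.8


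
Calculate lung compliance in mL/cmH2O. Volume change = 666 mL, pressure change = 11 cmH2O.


C = dV / dP
C = 666 / 11
C = 60.55 mL/cmH2O


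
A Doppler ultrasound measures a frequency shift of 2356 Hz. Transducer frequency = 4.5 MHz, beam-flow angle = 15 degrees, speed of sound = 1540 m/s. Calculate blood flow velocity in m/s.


v = fd * c / (2 * f0 * cos(theta))
v = 2356 * 1540 / (2 * 4.5000e+06 * cos(15))
v = 0.4174 m/s


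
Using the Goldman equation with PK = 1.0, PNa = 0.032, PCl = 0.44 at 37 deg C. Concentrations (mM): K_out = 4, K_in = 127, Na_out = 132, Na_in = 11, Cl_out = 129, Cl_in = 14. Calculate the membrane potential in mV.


Vm = (RT/F)*ln((PK*Ko + PNa*Nao + PCl*Cli)/(PK*Ki + PNa*Nai + PCl*Clo))
Numer = 14.384, Denom = 184.112
Vm = -68.13 mV


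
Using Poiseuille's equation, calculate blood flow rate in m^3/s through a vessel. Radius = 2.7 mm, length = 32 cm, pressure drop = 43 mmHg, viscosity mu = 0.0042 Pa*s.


Q = pi*r^4*dP / (8*mu*L)
r = 0.0027 m, L = 0.32 m
dP = 43 mmHg = 5732.846 Pa
Q = 8.9020e-05 m^3/s


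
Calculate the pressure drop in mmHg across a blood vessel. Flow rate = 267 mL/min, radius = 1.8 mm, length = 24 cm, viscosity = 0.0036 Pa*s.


dP = 8*mu*L*Q / (pi*r^4)
Q = 267 mL/min = 4.45e-06 m^3/s
dP = 932.661 Pa = 932.661 / 133.322 mmHg = 6.996 mmHg


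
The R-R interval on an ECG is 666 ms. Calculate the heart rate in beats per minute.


HR = 60 / RR_interval(s)
RR = 666 ms = 0.666 s
HR = 60 / 0.666 = 90.09 bpm


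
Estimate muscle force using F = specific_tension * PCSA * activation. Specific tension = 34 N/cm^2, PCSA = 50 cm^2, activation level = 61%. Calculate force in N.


F = sigma * PCSA * activation
F = 34 * 50 * 0.61
F = 1037 N


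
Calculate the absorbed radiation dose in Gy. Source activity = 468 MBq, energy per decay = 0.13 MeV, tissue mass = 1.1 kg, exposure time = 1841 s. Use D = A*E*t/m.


A = 468 MBq = 4.6800e+08 Bq
E = 0.13 MeV = 2.0826e-14 J
D = A*E*t/m = 4.6800e+08*2.0826e-14*1841/1.1
D = 0.01631 Gy


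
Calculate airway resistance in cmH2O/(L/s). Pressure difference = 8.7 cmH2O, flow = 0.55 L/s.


R = dP / flow
R = 8.7 / 0.55
R = 15.82 cmH2O/(L/s)


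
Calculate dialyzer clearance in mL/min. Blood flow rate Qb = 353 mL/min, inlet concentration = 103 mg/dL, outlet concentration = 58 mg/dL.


K = Qb * (Cb_in - Cb_out) / Cb_in
K = 353 * (103 - 58) / 103
K = 154.2 mL/min


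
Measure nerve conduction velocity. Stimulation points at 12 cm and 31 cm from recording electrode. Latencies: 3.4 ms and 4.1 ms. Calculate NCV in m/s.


Distance = (31 - 12) / 100 = 0.19 m
dt = (4.1 - 3.4) / 1000 = 7.0000e-04 s
NCV = dist / dt = 271.4 m/s


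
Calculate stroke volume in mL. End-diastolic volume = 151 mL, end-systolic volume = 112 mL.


SV = EDV - ESV
SV = 151 - 112
SV = 39 mL


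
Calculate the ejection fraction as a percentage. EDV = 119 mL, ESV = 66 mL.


SV = EDV - ESV = 119 - 66 = 53 mL
EF = SV/EDV * 100 = 53/119 * 100
EF = 44.54%


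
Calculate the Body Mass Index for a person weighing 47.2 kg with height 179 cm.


BMI = weight / height^2
height = 179 cm = 1.79 m
BMI = 47.2 / 1.79^2
BMI = 14.73 kg/m^2


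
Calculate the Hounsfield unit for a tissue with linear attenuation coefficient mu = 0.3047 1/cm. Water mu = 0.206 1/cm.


HU = ((mu_tissue - mu_water) / mu_water) * 1000
HU = ((0.3047 - 0.206) / 0.206) * 1000
HU = 479.1


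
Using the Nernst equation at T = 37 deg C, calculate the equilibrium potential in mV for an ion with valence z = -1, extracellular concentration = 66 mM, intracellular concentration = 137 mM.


E = (RT/(zF)) * ln(C_out/C_in)
T = 37 + 273.15 = 310.15 K
E = (8.314 * 310.15 / (-1 * 96485)) * ln(66/137)
E = 19.52 mV


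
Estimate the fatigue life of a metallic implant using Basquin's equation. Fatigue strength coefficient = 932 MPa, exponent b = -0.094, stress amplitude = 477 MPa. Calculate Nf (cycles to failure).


sigma_a = sigma_f' * (2Nf)^b
2Nf = (sigma_a/sigma_f')^(1/b)
2Nf = (477/932)^(1/-0.094)
2Nf = 1243.5253
Nf = 621.8


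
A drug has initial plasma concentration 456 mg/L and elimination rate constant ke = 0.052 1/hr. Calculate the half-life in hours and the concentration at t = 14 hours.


t_half = ln(2) / ke = 0.693147 / 0.052 = 13.33 hr
C(t) = C0 * exp(-ke*t) = 456 * exp(-0.052*14)
C(14) = 220.2 mg/L


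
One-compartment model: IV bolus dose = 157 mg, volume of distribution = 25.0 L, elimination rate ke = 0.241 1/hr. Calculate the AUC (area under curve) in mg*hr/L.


C0 = Dose/Vd = 157/25.0 = 6.28 mg/L
AUC = C0/ke = 6.28/0.241
AUC = 26.06 mg*hr/L


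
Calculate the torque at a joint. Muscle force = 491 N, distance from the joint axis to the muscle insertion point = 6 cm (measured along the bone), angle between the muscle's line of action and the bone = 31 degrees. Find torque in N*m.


Torque = F * d * sin(theta)   (moment arm = d*sin(theta))
d = 6 cm = 0.06 m
Torque = 491 * 0.06 * sin(31)
Torque = 15.17 N*m


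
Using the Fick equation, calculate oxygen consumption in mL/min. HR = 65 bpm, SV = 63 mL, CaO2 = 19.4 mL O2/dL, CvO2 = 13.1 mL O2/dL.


CO = HR*SV = 65*63/1000 = 4.095 L/min
a-v O2 diff = 19.4 - 13.1 = 6.3 mL/dL
VO2 = CO * (CaO2-CvO2) * 10 dL/L
VO2 = 4.095 * 6.3 * 10
VO2 = 258 mL/min


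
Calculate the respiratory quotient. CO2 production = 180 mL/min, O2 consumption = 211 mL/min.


RQ = VCO2 / VO2
RQ = 180 / 211
RQ = 0.8531


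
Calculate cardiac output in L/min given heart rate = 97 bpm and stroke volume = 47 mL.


CO = HR * SV
CO = 97 * 47 / 1000
CO = 4.559 L/min


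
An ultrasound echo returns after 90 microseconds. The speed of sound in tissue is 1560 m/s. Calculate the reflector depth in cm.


depth = c * t / 2
t = 90 us = 9.0000e-05 s
depth = 1560 * 9.0000e-05 / 2
depth = 0.0702 m = 7.02 cm


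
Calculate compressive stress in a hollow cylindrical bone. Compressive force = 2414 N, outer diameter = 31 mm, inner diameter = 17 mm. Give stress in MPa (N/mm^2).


A = pi*(r_o^2 - r_i^2)
r_o = 15.5 mm, r_i = 8.5 mm
A = 527.788 mm^2
sigma = F/A = 2414 / 527.788
sigma = 4.574 MPa


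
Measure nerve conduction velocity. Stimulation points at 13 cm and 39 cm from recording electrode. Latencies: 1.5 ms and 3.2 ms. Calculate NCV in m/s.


Distance = (39 - 13) / 100 = 0.26 m
dt = (3.2 - 1.5) / 1000 = 0.0017 s
NCV = dist / dt = 152.9 m/s


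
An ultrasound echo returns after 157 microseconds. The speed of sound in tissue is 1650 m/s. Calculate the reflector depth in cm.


depth = c * t / 2
t = 157 us = 1.5700e-04 s
depth = 1650 * 1.5700e-04 / 2
depth = 0.129525 m = 12.9525 cm


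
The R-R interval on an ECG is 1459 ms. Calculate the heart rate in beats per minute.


HR = 60 / RR_interval(s)
RR = 1459 ms = 1.459 s
HR = 60 / 1.459 = 41.12 bpm


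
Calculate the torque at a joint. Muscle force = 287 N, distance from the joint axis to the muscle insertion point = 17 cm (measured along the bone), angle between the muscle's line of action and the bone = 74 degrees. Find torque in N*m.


Torque = F * d * sin(theta)   (moment arm = d*sin(theta))
d = 17 cm = 0.17 m
Torque = 287 * 0.17 * sin(74)
Torque = 46.9 N*m


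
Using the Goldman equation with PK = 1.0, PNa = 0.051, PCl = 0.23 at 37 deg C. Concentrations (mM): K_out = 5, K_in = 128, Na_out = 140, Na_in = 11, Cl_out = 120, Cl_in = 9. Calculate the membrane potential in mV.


Vm = (RT/F)*ln((PK*Ko + PNa*Nao + PCl*Cli)/(PK*Ki + PNa*Nai + PCl*Clo))
Numer = 14.21, Denom = 156.161
Vm = -64.06 mV


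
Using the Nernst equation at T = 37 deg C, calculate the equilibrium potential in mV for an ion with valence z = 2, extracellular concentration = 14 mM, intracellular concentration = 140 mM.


E = (RT/(zF)) * ln(C_out/C_in)
T = 37 + 273.15 = 310.15 K
E = (8.314 * 310.15 / (2 * 96485)) * ln(14/140)
E = -30.77 mV


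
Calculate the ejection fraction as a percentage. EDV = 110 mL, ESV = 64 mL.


SV = EDV - ESV = 110 - 64 = 46 mL
EF = SV/EDV * 100 = 46/110 * 100
EF = 41.82%


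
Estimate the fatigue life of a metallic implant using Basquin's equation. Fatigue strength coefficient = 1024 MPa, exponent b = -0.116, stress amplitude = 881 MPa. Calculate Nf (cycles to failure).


sigma_a = sigma_f' * (2Nf)^b
2Nf = (sigma_a/sigma_f')^(1/b)
2Nf = (881/1024)^(1/-0.116)
2Nf = 3.6571127
Nf = 1.829


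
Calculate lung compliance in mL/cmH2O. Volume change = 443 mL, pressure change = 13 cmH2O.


C = dV / dP
C = 443 / 13
C = 34.08 mL/cmH2O


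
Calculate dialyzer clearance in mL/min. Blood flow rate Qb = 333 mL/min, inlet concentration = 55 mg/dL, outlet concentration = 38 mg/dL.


K = Qb * (Cb_in - Cb_out) / Cb_in
K = 333 * (55 - 38) / 55
K = 102.9 mL/min


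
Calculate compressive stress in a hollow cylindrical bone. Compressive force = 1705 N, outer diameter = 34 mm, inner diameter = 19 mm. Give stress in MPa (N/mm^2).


A = pi*(r_o^2 - r_i^2)
r_o = 17 mm, r_i = 9.5 mm
A = 624.392 mm^2
sigma = F/A = 1705 / 624.392
sigma = 2.731 MPa


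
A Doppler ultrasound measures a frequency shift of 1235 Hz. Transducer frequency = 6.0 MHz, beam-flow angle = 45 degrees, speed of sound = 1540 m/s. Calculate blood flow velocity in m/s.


v = fd * c / (2 * f0 * cos(theta))
v = 1235 * 1540 / (2 * 6.0000e+06 * cos(45))
v = 0.2241 m/s


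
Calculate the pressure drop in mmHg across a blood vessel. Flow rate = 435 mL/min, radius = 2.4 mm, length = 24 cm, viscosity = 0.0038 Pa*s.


dP = 8*mu*L*Q / (pi*r^4)
Q = 435 mL/min = 7.25e-06 m^3/s
dP = 507.491 Pa = 507.491 / 133.322 mmHg = 3.807 mmHg


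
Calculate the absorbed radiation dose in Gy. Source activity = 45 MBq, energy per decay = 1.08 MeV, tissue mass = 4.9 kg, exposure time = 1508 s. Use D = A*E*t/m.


A = 45 MBq = 4.5000e+07 Bq
E = 1.08 MeV = 1.73016e-13 J
D = A*E*t/m = 4.5000e+07*1.73016e-13*1508/4.9
D = 0.002396 Gy


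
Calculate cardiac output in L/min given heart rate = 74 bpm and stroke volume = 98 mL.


CO = HR * SV
CO = 74 * 98 / 1000
CO = 7.252 L/min


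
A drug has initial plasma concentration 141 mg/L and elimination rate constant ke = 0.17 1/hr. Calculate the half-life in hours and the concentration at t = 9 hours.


t_half = ln(2) / ke = 0.693147 / 0.17 = 4.077 hr
C(t) = C0 * exp(-ke*t) = 141 * exp(-0.17*9)
C(9) = 30.53 mg/L


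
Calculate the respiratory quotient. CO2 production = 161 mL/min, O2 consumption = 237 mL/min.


RQ = VCO2 / VO2
RQ = 161 / 237
RQ = 0.6793


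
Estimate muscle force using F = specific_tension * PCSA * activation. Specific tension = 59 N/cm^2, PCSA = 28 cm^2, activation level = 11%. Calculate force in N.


F = sigma * PCSA * activation
F = 59 * 28 * 0.11
F = 181.7 N


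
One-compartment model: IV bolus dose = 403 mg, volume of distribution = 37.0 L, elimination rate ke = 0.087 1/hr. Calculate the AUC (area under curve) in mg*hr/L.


C0 = Dose/Vd = 403/37.0 = 10.8919 mg/L
AUC = C0/ke = 10.8919/0.087
AUC = 125.2 mg*hr/L


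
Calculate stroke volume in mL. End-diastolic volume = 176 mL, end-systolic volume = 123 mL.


SV = EDV - ESV
SV = 176 - 123
SV = 53 mL


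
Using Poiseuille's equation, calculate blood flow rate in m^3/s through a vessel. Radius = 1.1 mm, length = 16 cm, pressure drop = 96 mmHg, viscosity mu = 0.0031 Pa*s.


Q = pi*r^4*dP / (8*mu*L)
r = 0.0011 m, L = 0.16 m
dP = 96 mmHg = 12798.912 Pa
Q = 1.4836e-05 m^3/s


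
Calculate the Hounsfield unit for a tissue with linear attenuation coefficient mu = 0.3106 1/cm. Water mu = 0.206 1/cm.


HU = ((mu_tissue - mu_water) / mu_water) * 1000
HU = ((0.3106 - 0.206) / 0.206) * 1000
HU = 507.8


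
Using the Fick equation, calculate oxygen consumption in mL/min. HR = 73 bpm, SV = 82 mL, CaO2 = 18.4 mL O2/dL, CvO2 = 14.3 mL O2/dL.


CO = HR*SV = 73*82/1000 = 5.986 L/min
a-v O2 diff = 18.4 - 14.3 = 4.1 mL/dL
VO2 = CO * (CaO2-CvO2) * 10 dL/L
VO2 = 5.986 * 4.1 * 10
VO2 = 245.4 mL/min


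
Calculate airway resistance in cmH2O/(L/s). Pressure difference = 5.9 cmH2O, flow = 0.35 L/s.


R = dP / flow
R = 5.9 / 0.35
R = 16.86 cmH2O/(L/s)


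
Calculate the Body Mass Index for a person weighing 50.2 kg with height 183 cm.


BMI = weight / height^2
height = 183 cm = 1.83 m
BMI = 50.2 / 1.83^2
BMI = 14.99 kg/m^2


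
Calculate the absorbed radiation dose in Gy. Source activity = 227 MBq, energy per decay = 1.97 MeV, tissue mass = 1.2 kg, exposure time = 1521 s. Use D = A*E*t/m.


A = 227 MBq = 2.2700e+08 Bq
E = 1.97 MeV = 3.15594e-13 J
D = A*E*t/m = 2.2700e+08*3.15594e-13*1521/1.2
D = 0.0908 Gy


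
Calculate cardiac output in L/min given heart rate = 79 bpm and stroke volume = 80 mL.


CO = HR * SV
CO = 79 * 80 / 1000
CO = 6.32 L/min


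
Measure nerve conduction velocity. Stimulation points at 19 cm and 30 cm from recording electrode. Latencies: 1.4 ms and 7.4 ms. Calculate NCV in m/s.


Distance = (30 - 19) / 100 = 0.11 m
dt = (7.4 - 1.4) / 1000 = 0.006 s
NCV = dist / dt = 18.33 m/s


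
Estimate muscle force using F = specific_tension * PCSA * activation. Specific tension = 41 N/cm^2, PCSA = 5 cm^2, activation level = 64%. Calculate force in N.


F = sigma * PCSA * activation
F = 41 * 5 * 0.64
F = 131.2 N


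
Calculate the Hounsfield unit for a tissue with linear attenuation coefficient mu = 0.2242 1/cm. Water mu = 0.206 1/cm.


HU = ((mu_tissue - mu_water) / mu_water) * 1000
HU = ((0.2242 - 0.206) / 0.206) * 1000
HU = 88.35


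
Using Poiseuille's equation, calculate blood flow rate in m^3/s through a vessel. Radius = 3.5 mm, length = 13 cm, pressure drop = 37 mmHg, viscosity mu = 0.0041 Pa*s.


Q = pi*r^4*dP / (8*mu*L)
r = 0.0035 m, L = 0.13 m
dP = 37 mmHg = 4932.914 Pa
Q = 5.4539e-04 m^3/s


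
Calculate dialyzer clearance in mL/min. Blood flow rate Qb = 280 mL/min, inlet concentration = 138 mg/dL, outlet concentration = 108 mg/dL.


K = Qb * (Cb_in - Cb_out) / Cb_in
K = 280 * (138 - 108) / 138
K = 60.87 mL/min


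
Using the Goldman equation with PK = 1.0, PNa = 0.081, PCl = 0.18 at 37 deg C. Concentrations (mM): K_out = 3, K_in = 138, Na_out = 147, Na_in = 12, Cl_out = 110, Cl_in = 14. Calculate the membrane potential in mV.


Vm = (RT/F)*ln((PK*Ko + PNa*Nao + PCl*Cli)/(PK*Ki + PNa*Nai + PCl*Clo))
Numer = 17.427, Denom = 158.772
Vm = -59.05 mV


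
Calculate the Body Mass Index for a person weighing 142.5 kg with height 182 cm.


BMI = weight / height^2
height = 182 cm = 1.82 m
BMI = 142.5 / 1.82^2
BMI = 43.02 kg/m^2


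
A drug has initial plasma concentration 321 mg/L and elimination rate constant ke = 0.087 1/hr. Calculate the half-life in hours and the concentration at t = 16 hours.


t_half = ln(2) / ke = 0.693147 / 0.087 = 7.967 hr
C(t) = C0 * exp(-ke*t) = 321 * exp(-0.087*16)
C(16) = 79.79 mg/L


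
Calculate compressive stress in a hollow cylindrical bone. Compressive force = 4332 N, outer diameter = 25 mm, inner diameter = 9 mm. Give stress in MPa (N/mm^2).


A = pi*(r_o^2 - r_i^2)
r_o = 12.5 mm, r_i = 4.5 mm
A = 427.257 mm^2
sigma = F/A = 4332 / 427.257
sigma = 10.14 MPa


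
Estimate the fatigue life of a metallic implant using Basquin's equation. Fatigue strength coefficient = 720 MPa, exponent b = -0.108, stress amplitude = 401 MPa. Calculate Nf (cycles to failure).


sigma_a = sigma_f' * (2Nf)^b
2Nf = (sigma_a/sigma_f')^(1/b)
2Nf = (401/720)^(1/-0.108)
2Nf = 225.73232
Nf = 112.9


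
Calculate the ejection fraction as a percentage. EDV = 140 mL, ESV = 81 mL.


SV = EDV - ESV = 140 - 81 = 59 mL
EF = SV/EDV * 100 = 59/140 * 100
EF = 42.14%


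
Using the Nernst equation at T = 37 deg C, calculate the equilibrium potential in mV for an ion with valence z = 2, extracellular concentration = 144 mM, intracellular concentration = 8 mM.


E = (RT/(zF)) * ln(C_out/C_in)
T = 37 + 273.15 = 310.15 K
E = (8.314 * 310.15 / (2 * 96485)) * ln(144/8)
E = 38.62 mV


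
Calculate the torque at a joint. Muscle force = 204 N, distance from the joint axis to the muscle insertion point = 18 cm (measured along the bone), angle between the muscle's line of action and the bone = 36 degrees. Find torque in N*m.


Torque = F * d * sin(theta)   (moment arm = d*sin(theta))
d = 18 cm = 0.18 m
Torque = 204 * 0.18 * sin(36)
Torque = 21.58 N*m


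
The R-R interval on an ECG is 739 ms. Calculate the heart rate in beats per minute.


HR = 60 / RR_interval(s)
RR = 739 ms = 0.739 s
HR = 60 / 0.739 = 81.19 bpm


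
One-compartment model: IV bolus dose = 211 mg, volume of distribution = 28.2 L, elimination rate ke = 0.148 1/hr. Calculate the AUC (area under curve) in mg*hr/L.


C0 = Dose/Vd = 211/28.2 = 7.48227 mg/L
AUC = C0/ke = 7.48227/0.148
AUC = 50.56 mg*hr/L


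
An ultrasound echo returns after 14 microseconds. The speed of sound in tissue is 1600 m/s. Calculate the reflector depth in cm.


depth = c * t / 2
t = 14 us = 1.4000e-05 s
depth = 1600 * 1.4000e-05 / 2
depth = 0.0112 m = 1.12 cm


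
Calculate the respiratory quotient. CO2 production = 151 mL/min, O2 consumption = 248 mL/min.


RQ = VCO2 / VO2
RQ = 151 / 248
RQ = 0.6089


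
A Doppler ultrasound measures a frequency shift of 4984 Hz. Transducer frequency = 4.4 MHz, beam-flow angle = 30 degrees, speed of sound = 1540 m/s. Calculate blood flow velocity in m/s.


v = fd * c / (2 * f0 * cos(theta))
v = 4984 * 1540 / (2 * 4.4000e+06 * cos(30))
v = 1.007 m/s


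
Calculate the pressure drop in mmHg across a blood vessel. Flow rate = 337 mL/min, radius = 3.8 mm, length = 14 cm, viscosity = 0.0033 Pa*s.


dP = 8*mu*L*Q / (pi*r^4)
Q = 337 mL/min = 5.61667e-06 m^3/s
dP = 31.6903 Pa = 31.6903 / 133.322 mmHg = 0.2377 mmHg


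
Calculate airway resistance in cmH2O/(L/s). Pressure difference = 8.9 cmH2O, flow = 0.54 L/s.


R = dP / flow
R = 8.9 / 0.54
R = 16.48 cmH2O/(L/s)


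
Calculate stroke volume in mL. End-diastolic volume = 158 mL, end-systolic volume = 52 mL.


SV = EDV - ESV
SV = 158 - 52
SV = 106 mL


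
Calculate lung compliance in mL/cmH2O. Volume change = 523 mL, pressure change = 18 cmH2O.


C = dV / dP
C = 523 / 18
C = 29.06 mL/cmH2O


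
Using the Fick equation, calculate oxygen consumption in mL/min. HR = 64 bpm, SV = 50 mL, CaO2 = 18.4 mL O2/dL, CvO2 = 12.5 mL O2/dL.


CO = HR*SV = 64*50/1000 = 3.2 L/min
a-v O2 diff = 18.4 - 12.5 = 5.9 mL/dL
VO2 = CO * (CaO2-CvO2) * 10 dL/L
VO2 = 3.2 * 5.9 * 10
VO2 = 188.8 mL/min


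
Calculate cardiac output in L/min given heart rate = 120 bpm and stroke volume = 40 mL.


CO = HR * SV
CO = 120 * 40 / 1000
CO = 4.8 L/min


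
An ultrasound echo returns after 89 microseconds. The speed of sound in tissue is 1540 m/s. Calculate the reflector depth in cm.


depth = c * t / 2
t = 89 us = 8.9000e-05 s
depth = 1540 * 8.9000e-05 / 2
depth = 0.06853 m = 6.853 cm


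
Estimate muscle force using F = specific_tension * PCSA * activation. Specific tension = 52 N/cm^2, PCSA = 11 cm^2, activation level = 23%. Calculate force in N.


F = sigma * PCSA * activation
F = 52 * 11 * 0.23
F = 131.6 N


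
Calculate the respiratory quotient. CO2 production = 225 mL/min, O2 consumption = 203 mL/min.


RQ = VCO2 / VO2
RQ = 225 / 203
RQ = 1.108


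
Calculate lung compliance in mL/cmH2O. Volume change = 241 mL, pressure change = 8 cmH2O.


C = dV / dP
C = 241 / 8
C = 30.12 mL/cmH2O


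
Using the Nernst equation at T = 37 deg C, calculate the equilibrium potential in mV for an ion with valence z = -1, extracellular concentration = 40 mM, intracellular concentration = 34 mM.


E = (RT/(zF)) * ln(C_out/C_in)
T = 37 + 273.15 = 310.15 K
E = (8.314 * 310.15 / (-1 * 96485)) * ln(40/34)
E = -4.343 mV


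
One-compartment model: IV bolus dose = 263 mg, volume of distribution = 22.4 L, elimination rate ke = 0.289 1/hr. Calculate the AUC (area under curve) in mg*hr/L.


C0 = Dose/Vd = 263/22.4 = 11.7411 mg/L
AUC = C0/ke = 11.7411/0.289
AUC = 40.63 mg*hr/L


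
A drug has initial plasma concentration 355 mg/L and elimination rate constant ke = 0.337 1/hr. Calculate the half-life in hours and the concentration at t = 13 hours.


t_half = ln(2) / ke = 0.693147 / 0.337 = 2.057 hr
C(t) = C0 * exp(-ke*t) = 355 * exp(-0.337*13)
C(13) = 4.442 mg/L


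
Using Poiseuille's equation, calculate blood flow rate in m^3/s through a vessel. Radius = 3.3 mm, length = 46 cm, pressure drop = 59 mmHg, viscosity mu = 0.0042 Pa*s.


Q = pi*r^4*dP / (8*mu*L)
r = 0.0033 m, L = 0.46 m
dP = 59 mmHg = 7865.998 Pa
Q = 1.8961e-04 m^3/s


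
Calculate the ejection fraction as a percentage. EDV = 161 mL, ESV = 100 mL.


SV = EDV - ESV = 161 - 100 = 61 mL
EF = SV/EDV * 100 = 61/161 * 100
EF = 37.89%


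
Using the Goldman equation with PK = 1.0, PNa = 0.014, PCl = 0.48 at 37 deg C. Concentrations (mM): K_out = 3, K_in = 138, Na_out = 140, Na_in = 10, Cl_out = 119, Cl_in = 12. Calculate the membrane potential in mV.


Vm = (RT/F)*ln((PK*Ko + PNa*Nao + PCl*Cli)/(PK*Ki + PNa*Nai + PCl*Clo))
Numer = 10.72, Denom = 195.26
Vm = -77.56 mV


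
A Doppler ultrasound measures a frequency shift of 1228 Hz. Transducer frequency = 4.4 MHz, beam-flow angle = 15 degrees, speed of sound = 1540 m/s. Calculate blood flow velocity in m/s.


v = fd * c / (2 * f0 * cos(theta))
v = 1228 * 1540 / (2 * 4.4000e+06 * cos(15))
v = 0.2225 m/s


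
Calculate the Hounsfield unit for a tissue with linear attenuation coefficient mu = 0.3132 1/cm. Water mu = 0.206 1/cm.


HU = ((mu_tissue - mu_water) / mu_water) * 1000
HU = ((0.3132 - 0.206) / 0.206) * 1000
HU = 520.4


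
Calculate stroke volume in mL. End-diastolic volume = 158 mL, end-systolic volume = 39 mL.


SV = EDV - ESV
SV = 158 - 39
SV = 119 mL


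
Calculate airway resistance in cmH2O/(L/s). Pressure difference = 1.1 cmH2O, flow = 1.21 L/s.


R = dP / flow
R = 1.1 / 1.21
R = 0.9091 cmH2O/(L/s)


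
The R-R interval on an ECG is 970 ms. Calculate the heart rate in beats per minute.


HR = 60 / RR_interval(s)
RR = 970 ms = 0.97 s
HR = 60 / 0.97 = 61.86 bpm


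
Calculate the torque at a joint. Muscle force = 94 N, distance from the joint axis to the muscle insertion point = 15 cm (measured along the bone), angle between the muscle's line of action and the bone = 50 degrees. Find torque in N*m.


Torque = F * d * sin(theta)   (moment arm = d*sin(theta))
d = 15 cm = 0.15 m
Torque = 94 * 0.15 * sin(50)
Torque = 10.8 N*m


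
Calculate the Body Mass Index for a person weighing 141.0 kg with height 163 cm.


BMI = weight / height^2
height = 163 cm = 1.63 m
BMI = 141.0 / 1.63^2
BMI = 53.07 kg/m^2


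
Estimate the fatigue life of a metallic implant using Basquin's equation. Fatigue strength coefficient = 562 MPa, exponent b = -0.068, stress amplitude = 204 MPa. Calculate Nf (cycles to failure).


sigma_a = sigma_f' * (2Nf)^b
2Nf = (sigma_a/sigma_f')^(1/b)
2Nf = (204/562)^(1/-0.068)
2Nf = 2965850.4
Nf = 1.4829e+06


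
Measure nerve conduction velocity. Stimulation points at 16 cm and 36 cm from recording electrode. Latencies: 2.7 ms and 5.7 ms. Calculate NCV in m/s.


Distance = (36 - 16) / 100 = 0.2 m
dt = (5.7 - 2.7) / 1000 = 0.003 s
NCV = dist / dt = 66.67 m/s


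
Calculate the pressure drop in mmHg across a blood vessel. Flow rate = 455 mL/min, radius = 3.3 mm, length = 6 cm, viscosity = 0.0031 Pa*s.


dP = 8*mu*L*Q / (pi*r^4)
Q = 455 mL/min = 7.58333e-06 m^3/s
dP = 30.2871 Pa = 30.2871 / 133.322 mmHg = 0.2272 mmHg


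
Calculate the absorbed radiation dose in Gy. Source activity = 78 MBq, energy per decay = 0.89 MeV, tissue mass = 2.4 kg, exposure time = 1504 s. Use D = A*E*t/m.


A = 78 MBq = 7.8000e+07 Bq
E = 0.89 MeV = 1.42578e-13 J
D = A*E*t/m = 7.8000e+07*1.42578e-13*1504/2.4
D = 0.006969 Gy


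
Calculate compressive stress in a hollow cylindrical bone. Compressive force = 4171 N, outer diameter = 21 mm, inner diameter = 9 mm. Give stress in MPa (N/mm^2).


A = pi*(r_o^2 - r_i^2)
r_o = 10.5 mm, r_i = 4.5 mm
A = 282.743 mm^2
sigma = F/A = 4171 / 282.743
sigma = 14.75 MPa


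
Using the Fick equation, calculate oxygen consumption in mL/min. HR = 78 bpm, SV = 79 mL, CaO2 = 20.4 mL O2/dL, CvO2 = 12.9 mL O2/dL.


CO = HR*SV = 78*79/1000 = 6.162 L/min
a-v O2 diff = 20.4 - 12.9 = 7.5 mL/dL
VO2 = CO * (CaO2-CvO2) * 10 dL/L
VO2 = 6.162 * 7.5 * 10
VO2 = 462.1 mL/min


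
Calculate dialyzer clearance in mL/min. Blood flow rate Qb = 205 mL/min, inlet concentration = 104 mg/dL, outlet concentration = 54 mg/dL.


K = Qb * (Cb_in - Cb_out) / Cb_in
K = 205 * (104 - 54) / 104
K = 98.56 mL/min


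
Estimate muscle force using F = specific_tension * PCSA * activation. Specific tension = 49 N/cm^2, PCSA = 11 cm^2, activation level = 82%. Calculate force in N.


F = sigma * PCSA * activation
F = 49 * 11 * 0.82
F = 442 N


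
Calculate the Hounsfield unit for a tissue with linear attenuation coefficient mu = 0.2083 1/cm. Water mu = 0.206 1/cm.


HU = ((mu_tissue - mu_water) / mu_water) * 1000
HU = ((0.2083 - 0.206) / 0.206) * 1000
HU = 11.17


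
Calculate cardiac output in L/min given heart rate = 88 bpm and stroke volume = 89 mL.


CO = HR * SV
CO = 88 * 89 / 1000
CO = 7.832 L/min


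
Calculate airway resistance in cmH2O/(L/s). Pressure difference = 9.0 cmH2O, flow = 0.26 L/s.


R = dP / flow
R = 9.0 / 0.26
R = 34.62 cmH2O/(L/s)


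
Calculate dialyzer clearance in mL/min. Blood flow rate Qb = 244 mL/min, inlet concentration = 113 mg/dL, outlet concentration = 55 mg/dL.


K = Qb * (Cb_in - Cb_out) / Cb_in
K = 244 * (113 - 55) / 113
K = 125.2 mL/min


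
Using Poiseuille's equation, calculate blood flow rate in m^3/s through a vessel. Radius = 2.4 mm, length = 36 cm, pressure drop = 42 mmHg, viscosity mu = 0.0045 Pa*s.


Q = pi*r^4*dP / (8*mu*L)
r = 0.0024 m, L = 0.36 m
dP = 42 mmHg = 5599.524 Pa
Q = 4.5034e-05 m^3/s


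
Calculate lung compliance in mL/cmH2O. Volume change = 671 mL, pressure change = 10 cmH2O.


C = dV / dP
C = 671 / 10
C = 67.1 mL/cmH2O


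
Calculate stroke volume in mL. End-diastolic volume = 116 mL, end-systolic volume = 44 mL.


SV = EDV - ESV
SV = 116 - 44
SV = 72 mL


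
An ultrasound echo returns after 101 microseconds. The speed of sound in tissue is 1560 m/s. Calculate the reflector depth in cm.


depth = c * t / 2
t = 101 us = 1.0100e-04 s
depth = 1560 * 1.0100e-04 / 2
depth = 0.07878 m = 7.878 cm


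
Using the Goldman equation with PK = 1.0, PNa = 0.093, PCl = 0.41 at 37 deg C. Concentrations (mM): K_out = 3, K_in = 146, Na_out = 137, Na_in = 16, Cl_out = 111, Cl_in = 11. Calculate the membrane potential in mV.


Vm = (RT/F)*ln((PK*Ko + PNa*Nao + PCl*Cli)/(PK*Ki + PNa*Nai + PCl*Clo))
Numer = 20.251, Denom = 192.998
Vm = -60.25 mV


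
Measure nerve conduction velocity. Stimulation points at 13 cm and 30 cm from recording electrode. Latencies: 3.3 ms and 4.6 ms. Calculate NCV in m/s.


Distance = (30 - 13) / 100 = 0.17 m
dt = (4.6 - 3.3) / 1000 = 0.0013 s
NCV = dist / dt = 130.8 m/s


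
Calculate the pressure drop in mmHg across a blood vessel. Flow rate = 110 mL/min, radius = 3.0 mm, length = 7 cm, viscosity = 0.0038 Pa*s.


dP = 8*mu*L*Q / (pi*r^4)
Q = 110 mL/min = 1.83333e-06 m^3/s
dP = 15.3312 Pa = 15.3312 / 133.322 mmHg = 0.115 mmHg


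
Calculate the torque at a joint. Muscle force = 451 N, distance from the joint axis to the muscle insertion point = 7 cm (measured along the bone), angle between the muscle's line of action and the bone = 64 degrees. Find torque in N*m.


Torque = F * d * sin(theta)   (moment arm = d*sin(theta))
d = 7 cm = 0.07 m
Torque = 451 * 0.07 * sin(64)
Torque = 28.37 N*m


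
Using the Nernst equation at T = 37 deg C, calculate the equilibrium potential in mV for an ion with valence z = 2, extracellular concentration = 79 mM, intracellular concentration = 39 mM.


E = (RT/(zF)) * ln(C_out/C_in)
T = 37 + 273.15 = 310.15 K
E = (8.314 * 310.15 / (2 * 96485)) * ln(79/39)
E = 9.432 mV


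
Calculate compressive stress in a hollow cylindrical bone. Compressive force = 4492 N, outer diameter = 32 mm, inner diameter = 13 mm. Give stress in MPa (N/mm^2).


A = pi*(r_o^2 - r_i^2)
r_o = 16 mm, r_i = 6.5 mm
A = 671.515 mm^2
sigma = F/A = 4492 / 671.515
sigma = 6.689 MPa


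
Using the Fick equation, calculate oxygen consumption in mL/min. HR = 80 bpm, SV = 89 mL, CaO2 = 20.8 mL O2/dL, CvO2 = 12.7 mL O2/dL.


CO = HR*SV = 80*89/1000 = 7.12 L/min
a-v O2 diff = 20.8 - 12.7 = 8.1 mL/dL
VO2 = CO * (CaO2-CvO2) * 10 dL/L
VO2 = 7.12 * 8.1 * 10
VO2 = 576.7 mL/min


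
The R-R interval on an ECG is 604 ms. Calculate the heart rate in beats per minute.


HR = 60 / RR_interval(s)
RR = 604 ms = 0.604 s
HR = 60 / 0.604 = 99.34 bpm


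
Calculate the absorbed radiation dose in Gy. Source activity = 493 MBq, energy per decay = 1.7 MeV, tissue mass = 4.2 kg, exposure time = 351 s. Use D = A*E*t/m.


A = 493 MBq = 4.9300e+08 Bq
E = 1.7 MeV = 2.7234e-13 J
D = A*E*t/m = 4.9300e+08*2.7234e-13*351/4.2
D = 0.01122 Gy


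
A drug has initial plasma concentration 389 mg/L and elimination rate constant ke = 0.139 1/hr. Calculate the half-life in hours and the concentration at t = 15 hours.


t_half = ln(2) / ke = 0.693147 / 0.139 = 4.987 hr
C(t) = C0 * exp(-ke*t) = 389 * exp(-0.139*15)
C(15) = 48.36 mg/L


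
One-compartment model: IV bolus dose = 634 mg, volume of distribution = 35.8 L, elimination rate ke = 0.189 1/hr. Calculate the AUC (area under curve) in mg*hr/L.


C0 = Dose/Vd = 634/35.8 = 17.7095 mg/L
AUC = C0/ke = 17.7095/0.189
AUC = 93.7 mg*hr/L


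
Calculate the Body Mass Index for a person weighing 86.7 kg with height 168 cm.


BMI = weight / height^2
height = 168 cm = 1.68 m
BMI = 86.7 / 1.68^2
BMI = 30.72 kg/m^2


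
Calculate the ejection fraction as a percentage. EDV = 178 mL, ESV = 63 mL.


SV = EDV - ESV = 178 - 63 = 115 mL
EF = SV/EDV * 100 = 115/178 * 100
EF = 64.61%


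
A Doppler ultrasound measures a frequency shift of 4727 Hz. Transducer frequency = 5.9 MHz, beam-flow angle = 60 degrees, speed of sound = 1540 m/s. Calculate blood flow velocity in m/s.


v = fd * c / (2 * f0 * cos(theta))
v = 4727 * 1540 / (2 * 5.9000e+06 * cos(60))
v = 1.234 m/s


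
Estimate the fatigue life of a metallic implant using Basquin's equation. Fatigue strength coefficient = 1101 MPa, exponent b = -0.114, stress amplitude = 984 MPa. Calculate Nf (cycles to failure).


sigma_a = sigma_f' * (2Nf)^b
2Nf = (sigma_a/sigma_f')^(1/b)
2Nf = (984/1101)^(1/-0.114)
2Nf = 2.6791803
Nf = 1.34


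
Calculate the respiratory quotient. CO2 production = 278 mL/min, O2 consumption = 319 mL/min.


RQ = VCO2 / VO2
RQ = 278 / 319
RQ = 0.8715


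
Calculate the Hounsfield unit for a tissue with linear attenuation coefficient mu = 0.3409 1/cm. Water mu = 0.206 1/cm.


HU = ((mu_tissue - mu_water) / mu_water) * 1000
HU = ((0.3409 - 0.206) / 0.206) * 1000
HU = 654.9


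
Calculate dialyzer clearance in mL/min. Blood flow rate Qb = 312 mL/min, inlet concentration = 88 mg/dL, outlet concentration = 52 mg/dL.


K = Qb * (Cb_in - Cb_out) / Cb_in
K = 312 * (88 - 52) / 88
K = 127.6 mL/min


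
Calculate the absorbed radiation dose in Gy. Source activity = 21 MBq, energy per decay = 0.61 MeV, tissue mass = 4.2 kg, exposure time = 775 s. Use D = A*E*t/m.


A = 21 MBq = 2.1000e+07 Bq
E = 0.61 MeV = 9.7722e-14 J
D = A*E*t/m = 2.1000e+07*9.7722e-14*775/4.2
D = 3.7867e-04 Gy


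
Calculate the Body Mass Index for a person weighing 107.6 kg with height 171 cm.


BMI = weight / height^2
height = 171 cm = 1.71 m
BMI = 107.6 / 1.71^2
BMI = 36.8 kg/m^2


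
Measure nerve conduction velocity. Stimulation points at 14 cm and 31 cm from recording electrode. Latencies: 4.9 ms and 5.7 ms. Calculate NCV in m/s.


Distance = (31 - 14) / 100 = 0.17 m
dt = (5.7 - 4.9) / 1000 = 8.0000e-04 s
NCV = dist / dt = 212.5 m/s


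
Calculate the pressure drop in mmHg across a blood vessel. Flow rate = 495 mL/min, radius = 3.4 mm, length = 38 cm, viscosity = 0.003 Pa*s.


dP = 8*mu*L*Q / (pi*r^4)
Q = 495 mL/min = 8.25e-06 m^3/s
dP = 179.219 Pa = 179.219 / 133.322 mmHg = 1.344 mmHg


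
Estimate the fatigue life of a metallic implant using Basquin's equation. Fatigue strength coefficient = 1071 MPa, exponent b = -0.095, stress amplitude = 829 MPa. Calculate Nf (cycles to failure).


sigma_a = sigma_f' * (2Nf)^b
2Nf = (sigma_a/sigma_f')^(1/b)
2Nf = (829/1071)^(1/-0.095)
2Nf = 14.821567
Nf = 7.411


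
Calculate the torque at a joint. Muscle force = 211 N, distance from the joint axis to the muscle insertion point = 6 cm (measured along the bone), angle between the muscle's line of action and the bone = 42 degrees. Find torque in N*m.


Torque = F * d * sin(theta)   (moment arm = d*sin(theta))
d = 6 cm = 0.06 m
Torque = 211 * 0.06 * sin(42)
Torque = 8.471 N*m
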